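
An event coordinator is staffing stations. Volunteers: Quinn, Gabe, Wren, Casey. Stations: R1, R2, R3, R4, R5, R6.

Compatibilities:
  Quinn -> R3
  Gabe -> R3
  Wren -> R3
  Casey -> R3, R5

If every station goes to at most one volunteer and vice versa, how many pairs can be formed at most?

2

A valid assignment of size 2: Quinn-R3, Casey-R5.
The set {Quinn, Gabe, Wren} has only 1 neighbour ({R3}), so by Hall's theorem at most 2 of the 4 volunteers can be matched.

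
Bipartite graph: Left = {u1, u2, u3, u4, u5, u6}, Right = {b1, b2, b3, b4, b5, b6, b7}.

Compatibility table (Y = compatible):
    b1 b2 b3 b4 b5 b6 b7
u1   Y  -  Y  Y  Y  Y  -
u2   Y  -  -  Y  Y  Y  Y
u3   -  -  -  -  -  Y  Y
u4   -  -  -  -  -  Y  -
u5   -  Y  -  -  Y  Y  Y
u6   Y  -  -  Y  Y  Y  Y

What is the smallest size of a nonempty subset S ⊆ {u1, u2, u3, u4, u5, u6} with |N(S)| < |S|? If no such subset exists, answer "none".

none

A matching saturating every left vertex exists, for instance u1→b5, u2→b4, u3→b7, u4→b6, u5→b2, u6→b1.
By Hall's marriage theorem, this means |N(S)| ≥ |S| for every subset S, so no violating subset exists.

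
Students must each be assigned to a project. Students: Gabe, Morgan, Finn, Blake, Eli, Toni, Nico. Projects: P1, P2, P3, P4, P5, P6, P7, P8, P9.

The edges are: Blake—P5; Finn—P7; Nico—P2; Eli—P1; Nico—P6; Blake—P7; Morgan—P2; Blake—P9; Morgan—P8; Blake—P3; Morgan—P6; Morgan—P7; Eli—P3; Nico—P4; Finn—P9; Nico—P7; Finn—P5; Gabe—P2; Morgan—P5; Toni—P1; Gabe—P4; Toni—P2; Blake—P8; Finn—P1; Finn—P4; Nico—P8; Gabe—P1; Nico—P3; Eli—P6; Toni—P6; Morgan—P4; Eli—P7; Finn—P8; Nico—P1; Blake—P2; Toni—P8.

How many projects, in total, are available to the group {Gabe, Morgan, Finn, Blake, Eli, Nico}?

9

The union of neighbours of {Gabe, Morgan, Finn, Blake, Eli, Nico} is {P1, P2, P3, P4, P5, P6, P7, P8, P9}, which has 9 elements.
Since |N(S)| = 9 ≥ |S| = 6, Hall's condition holds for this subset.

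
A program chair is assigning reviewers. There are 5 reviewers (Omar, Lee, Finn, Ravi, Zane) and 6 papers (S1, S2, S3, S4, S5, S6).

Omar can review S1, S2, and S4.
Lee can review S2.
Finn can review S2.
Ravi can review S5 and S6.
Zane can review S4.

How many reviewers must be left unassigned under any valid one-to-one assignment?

For example, pair Omar–S1, Lee–S2, Ravi–S6, Zane–S4.
The set {Lee, Finn} has only 1 neighbour ({S2}), so by Hall's theorem at most 4 of the 5 reviewers can be matched.
That matches 4 of the 5, leaving 1 unmatched; no matching can do better.

1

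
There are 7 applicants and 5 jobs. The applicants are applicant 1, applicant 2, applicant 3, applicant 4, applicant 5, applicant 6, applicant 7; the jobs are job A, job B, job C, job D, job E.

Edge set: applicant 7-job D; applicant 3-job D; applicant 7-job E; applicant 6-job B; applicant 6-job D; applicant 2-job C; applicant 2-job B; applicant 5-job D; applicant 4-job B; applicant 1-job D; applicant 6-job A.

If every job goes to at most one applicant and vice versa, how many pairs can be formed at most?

5

One maximum matching: applicant 1→job D, applicant 2→job C, applicant 4→job B, applicant 6→job A, applicant 7→job E.
The set {applicant 1, applicant 3, applicant 5} has only 1 neighbour ({job D}), so by Hall's theorem at most 5 of the 7 applicants can be matched.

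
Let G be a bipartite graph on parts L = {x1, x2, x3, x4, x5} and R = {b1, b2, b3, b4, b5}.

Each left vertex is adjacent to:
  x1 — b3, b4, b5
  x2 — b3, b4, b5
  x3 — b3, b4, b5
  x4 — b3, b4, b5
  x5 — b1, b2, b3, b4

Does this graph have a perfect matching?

The set {x1, x2, x3, x4} has only 3 neighbours ({b3, b4, b5}), so by Hall's theorem at most 4 of the 5 left vertices can be matched.
Hence no matching covers every left vertex.

No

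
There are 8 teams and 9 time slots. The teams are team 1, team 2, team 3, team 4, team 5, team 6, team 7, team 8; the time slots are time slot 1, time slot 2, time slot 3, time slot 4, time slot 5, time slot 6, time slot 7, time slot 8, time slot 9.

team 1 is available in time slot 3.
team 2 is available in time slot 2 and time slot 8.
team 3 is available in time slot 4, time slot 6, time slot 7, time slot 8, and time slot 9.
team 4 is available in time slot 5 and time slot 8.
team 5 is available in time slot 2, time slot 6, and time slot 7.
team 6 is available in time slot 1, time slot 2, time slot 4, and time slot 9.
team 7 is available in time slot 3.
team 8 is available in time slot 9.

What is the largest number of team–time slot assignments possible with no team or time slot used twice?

7

One maximum matching: team 1→time slot 3, team 2→time slot 8, team 3→time slot 7, team 4→time slot 5, team 5→time slot 2, team 6→time slot 4, team 8→time slot 9.
The set {team 1, team 7} has only 1 neighbour ({time slot 3}), so by Hall's theorem at most 7 of the 8 teams can be matched.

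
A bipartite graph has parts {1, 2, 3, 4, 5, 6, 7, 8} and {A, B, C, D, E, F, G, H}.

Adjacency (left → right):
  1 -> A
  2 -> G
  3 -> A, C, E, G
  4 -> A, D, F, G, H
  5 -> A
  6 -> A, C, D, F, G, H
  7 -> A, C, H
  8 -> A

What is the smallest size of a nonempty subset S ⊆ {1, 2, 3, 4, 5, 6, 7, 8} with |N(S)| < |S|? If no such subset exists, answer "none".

2

Take S = {1, 5}. Its neighbourhood is {A}, so |N(S)| = 1 < |S| = 2.
No single vertex violates Hall's condition since each has at least one neighbour, so 2 is the minimum.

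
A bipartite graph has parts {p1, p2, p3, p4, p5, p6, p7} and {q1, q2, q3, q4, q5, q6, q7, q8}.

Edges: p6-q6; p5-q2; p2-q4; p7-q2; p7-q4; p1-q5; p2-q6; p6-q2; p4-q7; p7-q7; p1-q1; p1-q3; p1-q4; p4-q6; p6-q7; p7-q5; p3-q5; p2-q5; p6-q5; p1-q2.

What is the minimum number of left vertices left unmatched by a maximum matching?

For example, pair p1-q1, p2-q4, p3-q5, p4-q6, p5-q2, p6-q7.
The set {p2, p3, p4, p5, p6, p7} has only 5 neighbours ({q2, q4, q5, q6, q7}), so by Hall's theorem at most 6 of the 7 left vertices can be matched.
That matches 6 of the 7, leaving 1 unmatched; no matching can do better.

1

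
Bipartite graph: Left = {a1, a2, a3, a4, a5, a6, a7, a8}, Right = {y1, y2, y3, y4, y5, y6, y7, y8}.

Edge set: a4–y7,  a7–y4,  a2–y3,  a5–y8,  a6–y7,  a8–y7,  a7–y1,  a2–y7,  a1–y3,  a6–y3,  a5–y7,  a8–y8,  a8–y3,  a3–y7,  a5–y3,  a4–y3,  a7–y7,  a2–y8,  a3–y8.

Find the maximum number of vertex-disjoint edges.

A valid assignment of size 4: a1→y3, a2→y7, a3→y8, a7→y1.
The set {a1, a2, a3, a4, a5, a6, a8} has only 3 neighbours ({y3, y7, y8}), so by Hall's theorem at most 4 of the 8 left vertices can be matched.

4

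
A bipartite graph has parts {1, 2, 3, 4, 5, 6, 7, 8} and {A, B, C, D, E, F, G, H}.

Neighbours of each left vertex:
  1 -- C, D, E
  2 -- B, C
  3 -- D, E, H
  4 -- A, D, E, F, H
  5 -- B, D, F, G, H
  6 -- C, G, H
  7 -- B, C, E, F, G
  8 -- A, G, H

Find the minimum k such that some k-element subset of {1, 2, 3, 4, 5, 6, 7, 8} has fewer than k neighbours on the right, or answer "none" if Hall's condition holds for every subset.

none

A matching saturating every left vertex exists, for instance 1→C, 2→B, 3→D, 4→A, 5→F, 6→H, 7→E, 8→G.
By Hall's marriage theorem, this means |N(S)| ≥ |S| for every subset S, so no violating subset exists.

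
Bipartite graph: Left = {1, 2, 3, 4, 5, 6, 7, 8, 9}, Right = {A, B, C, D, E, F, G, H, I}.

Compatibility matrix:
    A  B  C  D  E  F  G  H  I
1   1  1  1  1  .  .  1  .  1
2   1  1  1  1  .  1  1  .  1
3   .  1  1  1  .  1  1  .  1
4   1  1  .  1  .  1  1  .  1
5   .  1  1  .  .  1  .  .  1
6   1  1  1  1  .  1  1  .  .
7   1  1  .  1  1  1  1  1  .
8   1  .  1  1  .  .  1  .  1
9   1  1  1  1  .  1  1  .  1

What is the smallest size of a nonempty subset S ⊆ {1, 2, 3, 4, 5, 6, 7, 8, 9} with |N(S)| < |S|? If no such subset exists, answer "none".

8

Take S = {1, 2, 3, 4, 5, 6, 8, 9}. Its neighbourhood is {A, B, C, D, F, G, I}, so |N(S)| = 7 < |S| = 8.
Every subset of size less than 8 has at least as many neighbours as members, so 8 is the minimum.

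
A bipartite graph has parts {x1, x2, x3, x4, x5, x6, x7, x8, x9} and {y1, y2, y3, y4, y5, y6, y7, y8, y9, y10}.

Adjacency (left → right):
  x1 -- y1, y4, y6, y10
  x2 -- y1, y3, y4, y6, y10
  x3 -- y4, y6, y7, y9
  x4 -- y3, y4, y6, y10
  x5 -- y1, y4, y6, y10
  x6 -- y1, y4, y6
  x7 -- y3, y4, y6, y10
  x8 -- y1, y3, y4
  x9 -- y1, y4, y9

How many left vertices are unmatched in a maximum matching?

A valid assignment of size 7: x1→y6, x2→y3, x3→y7, x4→y10, x5→y4, x6→y1, x9→y9.
The set {x1, x2, x4, x5, x6, x7, x8} has only 5 neighbours ({y1, y10, y3, y4, y6}), so by Hall's theorem at most 7 of the 9 left vertices can be matched.
That matches 7 of the 9, leaving 2 unmatched; no matching can do better.

2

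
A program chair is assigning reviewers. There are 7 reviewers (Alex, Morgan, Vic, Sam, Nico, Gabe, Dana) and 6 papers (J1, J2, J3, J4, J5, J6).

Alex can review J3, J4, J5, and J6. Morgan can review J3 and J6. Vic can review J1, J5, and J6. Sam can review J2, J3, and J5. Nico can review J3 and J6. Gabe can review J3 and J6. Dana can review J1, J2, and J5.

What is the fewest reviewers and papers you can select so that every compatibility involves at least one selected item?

{Alex, Vic, Sam, Dana, J3, J6} is a vertex cover of size 6: every edge has an endpoint in this set.
No smaller cover exists because Alex–J4, Morgan–J6, Vic–J1, Sam–J2, Nico–J3, Dana–J5 is a matching of size 6, and a cover must include an endpoint of each of these disjoint edges (König's theorem).

6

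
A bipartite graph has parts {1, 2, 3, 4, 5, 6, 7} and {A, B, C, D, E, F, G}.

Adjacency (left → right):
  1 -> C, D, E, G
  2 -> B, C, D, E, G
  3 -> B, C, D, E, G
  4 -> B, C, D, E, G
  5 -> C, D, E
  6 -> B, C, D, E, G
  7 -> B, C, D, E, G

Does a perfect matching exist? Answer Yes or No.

No

The set {1, 2, 3, 4, 5, 6, 7} has only 5 neighbours ({B, C, D, E, G}), so by Hall's theorem at most 5 of the 7 left vertices can be matched.
Hence no matching covers every left vertex.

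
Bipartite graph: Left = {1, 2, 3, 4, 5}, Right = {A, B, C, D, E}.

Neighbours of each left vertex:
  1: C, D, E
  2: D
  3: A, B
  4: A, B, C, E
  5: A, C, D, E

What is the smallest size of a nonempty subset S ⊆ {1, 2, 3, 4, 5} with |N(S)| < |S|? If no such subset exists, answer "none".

none

A matching saturating every left vertex exists, for instance 1→C, 2→D, 3→A, 4→B, 5→E.
By Hall's marriage theorem, this means |N(S)| ≥ |S| for every subset S, so no violating subset exists.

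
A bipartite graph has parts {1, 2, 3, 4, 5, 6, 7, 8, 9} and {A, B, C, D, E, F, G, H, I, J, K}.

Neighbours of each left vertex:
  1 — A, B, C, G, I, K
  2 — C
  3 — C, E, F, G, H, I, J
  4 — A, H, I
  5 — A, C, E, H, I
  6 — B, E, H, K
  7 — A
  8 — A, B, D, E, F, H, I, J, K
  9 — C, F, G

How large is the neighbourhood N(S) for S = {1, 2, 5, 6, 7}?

The union of neighbours of {1, 2, 5, 6, 7} is {A, B, C, E, G, H, I, K}, which has 8 elements.
Since |N(S)| = 8 ≥ |S| = 5, Hall's condition holds for this subset.

8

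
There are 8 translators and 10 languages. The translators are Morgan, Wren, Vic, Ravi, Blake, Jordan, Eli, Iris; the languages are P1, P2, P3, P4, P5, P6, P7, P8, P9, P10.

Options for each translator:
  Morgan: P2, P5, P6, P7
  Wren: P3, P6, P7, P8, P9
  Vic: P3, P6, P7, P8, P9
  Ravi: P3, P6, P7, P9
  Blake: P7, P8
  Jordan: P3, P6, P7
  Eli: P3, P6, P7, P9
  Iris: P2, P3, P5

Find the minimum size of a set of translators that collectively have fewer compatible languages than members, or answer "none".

Take S = {Wren, Vic, Ravi, Blake, Jordan, Eli}. Its neighbourhood is {P3, P6, P7, P8, P9}, so |N(S)| = 5 < |S| = 6.
Every subset of size less than 6 has at least as many neighbours as members, so 6 is the minimum.

6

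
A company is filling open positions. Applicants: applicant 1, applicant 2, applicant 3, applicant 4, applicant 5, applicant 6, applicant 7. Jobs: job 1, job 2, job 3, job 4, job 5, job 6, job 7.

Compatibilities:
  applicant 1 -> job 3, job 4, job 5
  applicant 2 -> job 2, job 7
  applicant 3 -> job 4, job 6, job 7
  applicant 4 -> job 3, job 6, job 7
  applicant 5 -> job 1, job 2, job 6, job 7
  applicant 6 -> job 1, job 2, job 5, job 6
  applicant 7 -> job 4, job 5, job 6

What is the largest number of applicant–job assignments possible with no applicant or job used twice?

One maximum matching: applicant 1→job 3, applicant 2→job 2, applicant 3→job 4, applicant 4→job 7, applicant 5→job 1, applicant 6→job 5, applicant 7→job 6.
All 7 applicants are matched, so no larger matching exists.

7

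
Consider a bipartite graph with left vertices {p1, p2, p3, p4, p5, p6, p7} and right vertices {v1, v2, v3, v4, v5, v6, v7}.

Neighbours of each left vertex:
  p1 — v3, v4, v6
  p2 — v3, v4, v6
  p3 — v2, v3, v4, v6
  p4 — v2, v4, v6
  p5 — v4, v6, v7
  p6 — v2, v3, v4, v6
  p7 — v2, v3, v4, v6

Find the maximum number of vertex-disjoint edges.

5

A valid assignment of size 5: p1→v3, p2→v4, p3→v6, p4→v2, p5→v7.
The set {p1, p2, p3, p4, p6, p7} has only 4 neighbours ({v2, v3, v4, v6}), so by Hall's theorem at most 5 of the 7 left vertices can be matched.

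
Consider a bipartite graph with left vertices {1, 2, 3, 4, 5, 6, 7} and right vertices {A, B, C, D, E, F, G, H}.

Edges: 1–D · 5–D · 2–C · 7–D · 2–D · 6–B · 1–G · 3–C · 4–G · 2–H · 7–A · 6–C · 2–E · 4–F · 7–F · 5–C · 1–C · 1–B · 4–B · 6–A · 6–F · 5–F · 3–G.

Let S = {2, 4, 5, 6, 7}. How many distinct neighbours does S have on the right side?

8

The union of neighbours of {2, 4, 5, 6, 7} is {A, B, C, D, E, F, G, H}, which has 8 elements.
Since |N(S)| = 8 ≥ |S| = 5, Hall's condition holds for this subset.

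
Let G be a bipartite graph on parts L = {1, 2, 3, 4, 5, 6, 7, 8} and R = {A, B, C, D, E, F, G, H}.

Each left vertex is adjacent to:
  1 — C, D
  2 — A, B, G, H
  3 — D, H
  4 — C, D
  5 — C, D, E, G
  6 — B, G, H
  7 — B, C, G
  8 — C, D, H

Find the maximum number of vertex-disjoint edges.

7

One maximum matching: 1-D, 2-A, 3-H, 4-C, 5-E, 6-G, 7-B.
The set {1, 3, 4, 8} has only 3 neighbours ({C, D, H}), so by Hall's theorem at most 7 of the 8 left vertices can be matched.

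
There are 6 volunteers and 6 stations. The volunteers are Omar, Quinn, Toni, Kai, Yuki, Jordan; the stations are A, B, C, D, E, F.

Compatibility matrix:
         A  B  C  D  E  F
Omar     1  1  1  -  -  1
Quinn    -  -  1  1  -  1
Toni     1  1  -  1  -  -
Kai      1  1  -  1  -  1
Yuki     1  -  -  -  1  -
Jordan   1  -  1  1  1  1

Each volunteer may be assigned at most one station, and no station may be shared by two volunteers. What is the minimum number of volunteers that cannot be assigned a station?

0

For example, pair Omar-F, Quinn-C, Toni-D, Kai-B, Yuki-E, Jordan-A.
All 6 volunteers are matched, so no larger matching exists.
That matches 6 of the 6, leaving 0 unmatched; no matching can do better.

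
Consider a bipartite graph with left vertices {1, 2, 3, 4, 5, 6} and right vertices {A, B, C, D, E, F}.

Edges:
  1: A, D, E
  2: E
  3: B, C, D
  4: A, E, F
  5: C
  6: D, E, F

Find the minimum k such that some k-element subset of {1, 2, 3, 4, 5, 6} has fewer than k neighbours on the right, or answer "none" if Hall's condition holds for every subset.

none

A matching saturating every left vertex exists, for instance 1→A, 2→E, 3→B, 4→F, 5→C, 6→D.
By Hall's marriage theorem, this means |N(S)| ≥ |S| for every subset S, so no violating subset exists.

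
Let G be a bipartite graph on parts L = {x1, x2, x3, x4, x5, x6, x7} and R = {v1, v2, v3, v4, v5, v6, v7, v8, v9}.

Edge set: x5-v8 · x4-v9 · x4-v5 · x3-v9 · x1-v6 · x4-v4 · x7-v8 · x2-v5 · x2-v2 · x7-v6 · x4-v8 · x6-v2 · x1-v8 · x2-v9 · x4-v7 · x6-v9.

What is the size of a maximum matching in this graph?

6

For example, pair x1-v6, x2-v5, x3-v9, x4-v4, x5-v8, x6-v2.
The set {x1, x5, x7} has only 2 neighbours ({v6, v8}), so by Hall's theorem at most 6 of the 7 left vertices can be matched.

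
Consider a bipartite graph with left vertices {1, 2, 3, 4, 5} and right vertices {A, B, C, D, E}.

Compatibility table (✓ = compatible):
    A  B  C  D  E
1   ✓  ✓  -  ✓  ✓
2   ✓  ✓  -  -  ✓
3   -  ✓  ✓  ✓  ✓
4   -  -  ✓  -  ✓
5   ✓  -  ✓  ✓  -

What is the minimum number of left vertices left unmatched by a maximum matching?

0

For example, pair 1→D, 2→A, 3→B, 4→E, 5→C.
All 5 left vertices are matched, so no larger matching exists.
That matches 5 of the 5, leaving 0 unmatched; no matching can do better.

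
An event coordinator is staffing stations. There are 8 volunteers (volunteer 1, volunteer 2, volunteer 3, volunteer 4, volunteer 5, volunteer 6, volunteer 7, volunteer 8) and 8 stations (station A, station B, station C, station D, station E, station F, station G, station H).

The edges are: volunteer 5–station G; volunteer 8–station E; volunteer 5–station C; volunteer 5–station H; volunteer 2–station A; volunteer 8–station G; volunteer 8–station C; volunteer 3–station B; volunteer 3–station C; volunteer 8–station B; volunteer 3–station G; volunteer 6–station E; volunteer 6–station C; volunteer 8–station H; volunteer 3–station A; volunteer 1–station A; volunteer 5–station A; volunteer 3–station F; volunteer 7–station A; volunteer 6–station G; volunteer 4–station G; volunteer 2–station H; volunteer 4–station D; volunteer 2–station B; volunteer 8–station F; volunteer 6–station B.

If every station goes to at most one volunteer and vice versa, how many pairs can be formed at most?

7

A valid assignment of size 7: volunteer 1–station A, volunteer 2–station H, volunteer 3–station B, volunteer 4–station D, volunteer 5–station G, volunteer 6–station C, volunteer 8–station F.
The set {volunteer 1, volunteer 7} has only 1 neighbour ({station A}), so by Hall's theorem at most 7 of the 8 volunteers can be matched.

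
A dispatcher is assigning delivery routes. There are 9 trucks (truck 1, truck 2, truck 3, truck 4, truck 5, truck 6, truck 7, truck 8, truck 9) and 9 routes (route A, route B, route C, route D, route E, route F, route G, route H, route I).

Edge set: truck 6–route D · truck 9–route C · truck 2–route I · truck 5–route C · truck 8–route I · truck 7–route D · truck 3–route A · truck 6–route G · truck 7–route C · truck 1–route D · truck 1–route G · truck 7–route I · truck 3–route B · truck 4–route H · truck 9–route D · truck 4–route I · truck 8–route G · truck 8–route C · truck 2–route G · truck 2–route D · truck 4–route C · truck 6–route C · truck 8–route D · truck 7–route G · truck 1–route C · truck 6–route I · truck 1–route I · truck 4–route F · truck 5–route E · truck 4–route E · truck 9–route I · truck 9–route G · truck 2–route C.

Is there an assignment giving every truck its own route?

The set {truck 1, truck 2, truck 6, truck 7, truck 8, truck 9} has only 4 neighbours ({route C, route D, route G, route I}), so by Hall's theorem at most 7 of the 9 trucks can be matched.
Hence no matching covers every truck.

No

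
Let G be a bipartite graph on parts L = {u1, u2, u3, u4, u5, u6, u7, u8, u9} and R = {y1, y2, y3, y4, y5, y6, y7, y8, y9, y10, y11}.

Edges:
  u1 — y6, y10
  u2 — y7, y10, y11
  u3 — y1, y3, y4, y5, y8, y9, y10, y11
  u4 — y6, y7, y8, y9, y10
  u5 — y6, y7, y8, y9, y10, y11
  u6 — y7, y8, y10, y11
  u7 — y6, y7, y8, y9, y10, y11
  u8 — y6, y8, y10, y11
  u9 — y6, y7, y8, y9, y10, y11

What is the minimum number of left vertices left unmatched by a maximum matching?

2

One maximum matching: u1-y10, u2-y11, u3-y3, u4-y6, u5-y9, u6-y8, u7-y7.
The set {u1, u2, u4, u5, u6, u7, u8, u9} has only 6 neighbours ({y10, y11, y6, y7, y8, y9}), so by Hall's theorem at most 7 of the 9 left vertices can be matched.
That matches 7 of the 9, leaving 2 unmatched; no matching can do better.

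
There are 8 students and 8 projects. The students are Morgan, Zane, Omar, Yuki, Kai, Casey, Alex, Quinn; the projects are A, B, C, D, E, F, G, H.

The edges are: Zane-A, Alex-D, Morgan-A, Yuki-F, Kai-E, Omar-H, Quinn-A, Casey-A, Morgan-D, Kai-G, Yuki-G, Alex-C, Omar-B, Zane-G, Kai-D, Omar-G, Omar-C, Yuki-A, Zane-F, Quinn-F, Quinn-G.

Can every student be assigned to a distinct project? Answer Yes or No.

No

The set {Zane, Yuki, Casey, Quinn} has only 3 neighbours ({A, F, G}), so by Hall's theorem at most 7 of the 8 students can be matched.
Hence no matching covers every student.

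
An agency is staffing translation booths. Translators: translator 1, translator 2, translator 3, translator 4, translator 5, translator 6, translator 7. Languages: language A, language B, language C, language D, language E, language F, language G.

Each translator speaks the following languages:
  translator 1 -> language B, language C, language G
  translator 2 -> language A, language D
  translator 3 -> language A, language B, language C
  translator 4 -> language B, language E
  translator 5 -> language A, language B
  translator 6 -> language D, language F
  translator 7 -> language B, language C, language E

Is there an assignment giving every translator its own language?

For example, pair translator 1-language G, translator 2-language D, translator 3-language C, translator 4-language E, translator 5-language A, translator 6-language F, translator 7-language B.
All 7 translators are covered.

Yes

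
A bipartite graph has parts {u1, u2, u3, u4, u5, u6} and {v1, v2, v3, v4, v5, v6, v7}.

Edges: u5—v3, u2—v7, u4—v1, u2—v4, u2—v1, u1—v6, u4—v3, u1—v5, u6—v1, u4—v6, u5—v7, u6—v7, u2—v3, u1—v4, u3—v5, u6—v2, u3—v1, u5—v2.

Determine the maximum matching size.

One maximum matching: u1→v4, u2→v1, u3→v5, u4→v6, u5→v7, u6→v2.
All 6 left vertices are matched, so no larger matching exists.

6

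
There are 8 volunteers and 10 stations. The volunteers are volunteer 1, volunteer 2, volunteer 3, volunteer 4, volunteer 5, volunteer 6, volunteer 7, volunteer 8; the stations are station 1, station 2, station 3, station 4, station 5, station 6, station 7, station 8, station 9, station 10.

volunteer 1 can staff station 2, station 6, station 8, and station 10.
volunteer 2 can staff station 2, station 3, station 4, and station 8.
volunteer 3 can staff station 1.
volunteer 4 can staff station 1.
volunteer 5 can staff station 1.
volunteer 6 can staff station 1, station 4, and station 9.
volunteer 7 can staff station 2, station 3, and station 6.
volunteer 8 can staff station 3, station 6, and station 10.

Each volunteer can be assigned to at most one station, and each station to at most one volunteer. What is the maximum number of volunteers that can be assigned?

6

For example, pair volunteer 1→station 8, volunteer 2→station 2, volunteer 3→station 1, volunteer 6→station 4, volunteer 7→station 6, volunteer 8→station 3.
The set {volunteer 3, volunteer 4, volunteer 5} has only 1 neighbour ({station 1}), so by Hall's theorem at most 6 of the 8 volunteers can be matched.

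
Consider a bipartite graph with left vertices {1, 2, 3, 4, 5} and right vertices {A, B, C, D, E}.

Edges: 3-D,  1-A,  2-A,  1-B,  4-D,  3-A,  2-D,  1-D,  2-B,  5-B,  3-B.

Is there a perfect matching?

No

The set {1, 2, 3, 4, 5} has only 3 neighbours ({A, B, D}), so by Hall's theorem at most 3 of the 5 left vertices can be matched.
Hence no matching covers every left vertex.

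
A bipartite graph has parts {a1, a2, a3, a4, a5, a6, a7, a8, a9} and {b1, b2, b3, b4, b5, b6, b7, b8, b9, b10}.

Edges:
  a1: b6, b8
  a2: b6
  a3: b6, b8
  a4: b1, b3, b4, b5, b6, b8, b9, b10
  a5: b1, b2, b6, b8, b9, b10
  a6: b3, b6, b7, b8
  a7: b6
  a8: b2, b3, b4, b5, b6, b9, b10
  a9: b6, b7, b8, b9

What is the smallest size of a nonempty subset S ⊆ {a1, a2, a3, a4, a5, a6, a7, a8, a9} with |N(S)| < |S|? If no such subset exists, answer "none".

2

Take S = {a2, a7}. Its neighbourhood is {b6}, so |N(S)| = 1 < |S| = 2.
No single vertex violates Hall's condition since each has at least one neighbour, so 2 is the minimum.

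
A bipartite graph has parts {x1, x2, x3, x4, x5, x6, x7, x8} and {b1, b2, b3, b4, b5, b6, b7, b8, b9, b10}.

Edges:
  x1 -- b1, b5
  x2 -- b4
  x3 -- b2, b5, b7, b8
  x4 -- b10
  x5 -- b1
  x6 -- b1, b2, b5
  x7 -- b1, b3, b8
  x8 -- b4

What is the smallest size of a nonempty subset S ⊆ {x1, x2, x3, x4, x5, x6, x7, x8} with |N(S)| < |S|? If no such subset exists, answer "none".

Take S = {x2, x8}. Its neighbourhood is {b4}, so |N(S)| = 1 < |S| = 2.
No single vertex violates Hall's condition since each has at least one neighbour, so 2 is the minimum.

2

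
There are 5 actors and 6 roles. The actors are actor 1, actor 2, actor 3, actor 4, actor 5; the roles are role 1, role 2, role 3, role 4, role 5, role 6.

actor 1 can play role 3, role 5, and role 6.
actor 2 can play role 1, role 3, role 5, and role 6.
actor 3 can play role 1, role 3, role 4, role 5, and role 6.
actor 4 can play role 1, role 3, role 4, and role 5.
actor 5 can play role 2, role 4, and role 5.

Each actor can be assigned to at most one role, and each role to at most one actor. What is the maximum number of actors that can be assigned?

5

A valid assignment of size 5: actor 1-role 6, actor 2-role 1, actor 3-role 4, actor 4-role 3, actor 5-role 5.
All 5 actors are matched, so no larger matching exists.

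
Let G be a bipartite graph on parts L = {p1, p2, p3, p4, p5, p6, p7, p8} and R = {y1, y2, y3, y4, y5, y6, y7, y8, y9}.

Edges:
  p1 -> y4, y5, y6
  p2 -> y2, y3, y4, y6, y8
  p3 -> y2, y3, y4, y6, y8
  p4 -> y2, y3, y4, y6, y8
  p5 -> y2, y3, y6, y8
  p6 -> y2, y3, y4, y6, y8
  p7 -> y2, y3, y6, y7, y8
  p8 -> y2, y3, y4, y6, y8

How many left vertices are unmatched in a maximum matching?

A valid assignment of size 7: p1→y5, p2→y4, p3→y2, p4→y3, p5→y8, p6→y6, p7→y7.
The set {p2, p3, p4, p5, p6, p8} has only 5 neighbours ({y2, y3, y4, y6, y8}), so by Hall's theorem at most 7 of the 8 left vertices can be matched.
That matches 7 of the 8, leaving 1 unmatched; no matching can do better.

1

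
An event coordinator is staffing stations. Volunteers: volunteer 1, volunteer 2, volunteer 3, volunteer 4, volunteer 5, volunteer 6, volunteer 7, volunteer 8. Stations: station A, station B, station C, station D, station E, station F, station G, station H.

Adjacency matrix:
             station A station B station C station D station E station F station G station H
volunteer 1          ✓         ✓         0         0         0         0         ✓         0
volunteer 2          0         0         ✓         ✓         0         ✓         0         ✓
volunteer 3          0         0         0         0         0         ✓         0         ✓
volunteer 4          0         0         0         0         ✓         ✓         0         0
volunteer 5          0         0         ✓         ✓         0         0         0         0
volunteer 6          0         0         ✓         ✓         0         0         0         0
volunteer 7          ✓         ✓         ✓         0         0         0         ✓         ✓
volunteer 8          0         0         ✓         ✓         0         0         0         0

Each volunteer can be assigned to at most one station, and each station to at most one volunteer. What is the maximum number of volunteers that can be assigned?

A valid assignment of size 7: volunteer 1–station A, volunteer 2–station H, volunteer 3–station F, volunteer 4–station E, volunteer 5–station C, volunteer 6–station D, volunteer 7–station B.
The set {volunteer 5, volunteer 6, volunteer 8} has only 2 neighbours ({station C, station D}), so by Hall's theorem at most 7 of the 8 volunteers can be matched.

7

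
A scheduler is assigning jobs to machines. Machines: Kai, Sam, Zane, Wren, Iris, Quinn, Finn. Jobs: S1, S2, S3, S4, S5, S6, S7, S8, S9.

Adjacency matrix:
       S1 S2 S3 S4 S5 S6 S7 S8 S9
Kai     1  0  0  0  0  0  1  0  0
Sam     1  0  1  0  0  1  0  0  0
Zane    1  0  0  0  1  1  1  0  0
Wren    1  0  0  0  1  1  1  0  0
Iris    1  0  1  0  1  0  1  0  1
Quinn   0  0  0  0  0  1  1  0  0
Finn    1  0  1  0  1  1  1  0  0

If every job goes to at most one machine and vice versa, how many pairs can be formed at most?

A valid assignment of size 6: Kai-S1, Sam-S3, Zane-S5, Wren-S6, Iris-S9, Quinn-S7.
The set {Kai, Sam, Zane, Wren, Quinn, Finn} has only 5 neighbours ({S1, S3, S5, S6, S7}), so by Hall's theorem at most 6 of the 7 machines can be matched.

6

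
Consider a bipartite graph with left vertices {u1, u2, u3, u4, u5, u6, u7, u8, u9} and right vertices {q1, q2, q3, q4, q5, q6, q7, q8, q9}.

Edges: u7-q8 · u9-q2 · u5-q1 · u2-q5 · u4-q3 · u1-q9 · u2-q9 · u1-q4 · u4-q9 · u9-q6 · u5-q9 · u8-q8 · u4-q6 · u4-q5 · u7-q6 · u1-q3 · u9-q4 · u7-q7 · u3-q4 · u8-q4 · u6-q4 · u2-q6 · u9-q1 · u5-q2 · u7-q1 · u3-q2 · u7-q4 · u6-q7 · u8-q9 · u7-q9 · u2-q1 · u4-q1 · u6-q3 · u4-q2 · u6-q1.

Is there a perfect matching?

Yes

For example, pair u1–q3, u2–q5, u3–q2, u4–q9, u5–q1, u6–q7, u7–q4, u8–q8, u9–q6.
All 9 left vertices are covered.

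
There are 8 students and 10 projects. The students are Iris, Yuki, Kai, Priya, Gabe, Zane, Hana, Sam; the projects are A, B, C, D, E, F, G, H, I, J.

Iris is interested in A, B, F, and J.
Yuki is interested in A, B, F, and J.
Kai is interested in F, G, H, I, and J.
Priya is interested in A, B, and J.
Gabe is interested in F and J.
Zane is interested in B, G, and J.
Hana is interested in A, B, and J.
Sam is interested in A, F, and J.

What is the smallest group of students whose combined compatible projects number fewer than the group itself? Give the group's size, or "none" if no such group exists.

Take S = {Iris, Yuki, Priya, Gabe, Hana}. Its neighbourhood is {A, B, F, J}, so |N(S)| = 4 < |S| = 5.
Every subset of size less than 5 has at least as many neighbours as members, so 5 is the minimum.

5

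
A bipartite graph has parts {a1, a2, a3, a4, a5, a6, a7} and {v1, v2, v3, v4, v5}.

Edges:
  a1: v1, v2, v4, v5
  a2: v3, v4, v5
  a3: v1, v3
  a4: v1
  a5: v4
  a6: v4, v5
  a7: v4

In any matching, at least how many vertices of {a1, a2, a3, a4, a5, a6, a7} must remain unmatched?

2

A valid assignment of size 5: a1–v2, a2–v5, a3–v3, a4–v1, a5–v4.
The set {a2, a3, a4, a5, a6, a7} has only 4 neighbours ({v1, v3, v4, v5}), so by Hall's theorem at most 5 of the 7 left vertices can be matched.
That matches 5 of the 7, leaving 2 unmatched; no matching can do better.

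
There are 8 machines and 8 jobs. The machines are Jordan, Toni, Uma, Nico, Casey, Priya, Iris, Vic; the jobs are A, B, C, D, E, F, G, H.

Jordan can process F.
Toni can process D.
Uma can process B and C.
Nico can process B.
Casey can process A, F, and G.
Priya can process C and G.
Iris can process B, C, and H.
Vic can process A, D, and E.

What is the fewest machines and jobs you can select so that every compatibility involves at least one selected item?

8

{Jordan, Toni, Uma, Nico, Casey, Priya, Iris, Vic} is a vertex cover of size 8: every edge has an endpoint in this set.
No smaller cover exists because Jordan–F, Toni–D, Uma–C, Nico–B, Casey–A, Priya–G, Iris–H, Vic–E is a matching of size 8, and a cover must include an endpoint of each of these disjoint edges (König's theorem).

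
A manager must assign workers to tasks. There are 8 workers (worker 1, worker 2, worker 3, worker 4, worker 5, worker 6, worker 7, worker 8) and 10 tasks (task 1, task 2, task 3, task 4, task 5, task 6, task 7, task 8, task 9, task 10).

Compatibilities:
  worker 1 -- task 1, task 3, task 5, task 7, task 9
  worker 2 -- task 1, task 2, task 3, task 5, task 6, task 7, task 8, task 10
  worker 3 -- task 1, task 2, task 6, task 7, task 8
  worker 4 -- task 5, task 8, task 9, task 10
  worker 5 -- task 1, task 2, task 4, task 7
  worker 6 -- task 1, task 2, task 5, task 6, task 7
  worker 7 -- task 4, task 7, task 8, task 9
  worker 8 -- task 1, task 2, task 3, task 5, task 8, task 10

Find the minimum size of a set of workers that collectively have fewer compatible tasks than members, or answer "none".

A matching saturating every worker exists, for instance worker 1→task 7, worker 2→task 10, worker 3→task 6, worker 4→task 5, worker 5→task 2, worker 6→task 1, worker 7→task 9, worker 8→task 8.
By Hall's marriage theorem, this means |N(S)| ≥ |S| for every subset S, so no violating subset exists.

none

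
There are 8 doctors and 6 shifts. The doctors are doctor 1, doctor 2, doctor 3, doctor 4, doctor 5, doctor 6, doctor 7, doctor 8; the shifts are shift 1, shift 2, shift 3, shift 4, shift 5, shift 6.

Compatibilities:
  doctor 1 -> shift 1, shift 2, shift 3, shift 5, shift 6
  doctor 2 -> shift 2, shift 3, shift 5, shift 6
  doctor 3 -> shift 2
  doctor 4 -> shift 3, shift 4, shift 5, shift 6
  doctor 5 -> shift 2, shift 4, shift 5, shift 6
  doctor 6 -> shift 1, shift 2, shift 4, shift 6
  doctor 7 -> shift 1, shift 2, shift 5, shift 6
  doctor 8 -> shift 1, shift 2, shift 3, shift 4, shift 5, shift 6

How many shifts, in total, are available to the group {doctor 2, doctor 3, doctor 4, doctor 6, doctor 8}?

6

The union of neighbours of {doctor 2, doctor 3, doctor 4, doctor 6, doctor 8} is {shift 1, shift 2, shift 3, shift 4, shift 5, shift 6}, which has 6 elements.
Since |N(S)| = 6 ≥ |S| = 5, Hall's condition holds for this subset.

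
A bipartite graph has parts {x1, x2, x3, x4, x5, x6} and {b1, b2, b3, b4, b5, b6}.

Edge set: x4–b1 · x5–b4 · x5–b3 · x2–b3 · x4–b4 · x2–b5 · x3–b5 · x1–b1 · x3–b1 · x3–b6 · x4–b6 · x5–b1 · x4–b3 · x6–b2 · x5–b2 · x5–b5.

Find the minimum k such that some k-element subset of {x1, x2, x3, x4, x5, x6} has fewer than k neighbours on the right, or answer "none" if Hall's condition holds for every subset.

A matching saturating every left vertex exists, for instance x1→b1, x2→b3, x3→b6, x4→b4, x5→b5, x6→b2.
By Hall's marriage theorem, this means |N(S)| ≥ |S| for every subset S, so no violating subset exists.

none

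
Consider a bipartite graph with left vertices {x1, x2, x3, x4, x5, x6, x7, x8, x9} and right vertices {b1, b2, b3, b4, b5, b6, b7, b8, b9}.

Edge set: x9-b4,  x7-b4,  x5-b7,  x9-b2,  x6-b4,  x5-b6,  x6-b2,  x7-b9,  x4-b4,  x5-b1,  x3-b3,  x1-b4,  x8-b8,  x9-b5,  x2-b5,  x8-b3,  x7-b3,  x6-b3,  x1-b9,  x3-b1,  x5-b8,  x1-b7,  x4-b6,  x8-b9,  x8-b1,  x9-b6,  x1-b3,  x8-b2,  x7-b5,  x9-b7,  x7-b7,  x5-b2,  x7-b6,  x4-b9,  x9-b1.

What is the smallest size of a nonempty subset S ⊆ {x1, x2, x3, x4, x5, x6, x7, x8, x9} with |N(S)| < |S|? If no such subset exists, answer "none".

none

A matching saturating every left vertex exists, for instance x1→b3, x2→b5, x3→b1, x4→b9, x5→b6, x6→b2, x7→b4, x8→b8, x9→b7.
By Hall's marriage theorem, this means |N(S)| ≥ |S| for every subset S, so no violating subset exists.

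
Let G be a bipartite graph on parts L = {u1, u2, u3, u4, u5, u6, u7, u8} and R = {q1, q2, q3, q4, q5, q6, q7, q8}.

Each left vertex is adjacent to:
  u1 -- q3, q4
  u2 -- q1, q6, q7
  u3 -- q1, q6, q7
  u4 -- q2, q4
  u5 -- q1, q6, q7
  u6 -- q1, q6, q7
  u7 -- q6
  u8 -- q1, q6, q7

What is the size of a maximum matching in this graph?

5

A valid assignment of size 5: u1–q4, u2–q1, u3–q7, u4–q2, u5–q6.
The set {u2, u3, u5, u6, u7, u8} has only 3 neighbours ({q1, q6, q7}), so by Hall's theorem at most 5 of the 8 left vertices can be matched.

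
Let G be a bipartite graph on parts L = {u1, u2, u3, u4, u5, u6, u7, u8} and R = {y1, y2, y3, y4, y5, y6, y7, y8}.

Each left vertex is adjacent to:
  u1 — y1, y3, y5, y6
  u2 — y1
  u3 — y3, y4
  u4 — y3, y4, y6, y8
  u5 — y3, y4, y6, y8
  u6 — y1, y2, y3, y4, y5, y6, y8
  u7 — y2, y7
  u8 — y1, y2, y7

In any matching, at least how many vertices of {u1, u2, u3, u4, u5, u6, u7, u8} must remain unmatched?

0

A valid assignment of size 8: u1–y5, u2–y1, u3–y4, u4–y8, u5–y3, u6–y6, u7–y2, u8–y7.
This saturates every left vertex, so 8 is the maximum.
That matches 8 of the 8, leaving 0 unmatched; no matching can do better.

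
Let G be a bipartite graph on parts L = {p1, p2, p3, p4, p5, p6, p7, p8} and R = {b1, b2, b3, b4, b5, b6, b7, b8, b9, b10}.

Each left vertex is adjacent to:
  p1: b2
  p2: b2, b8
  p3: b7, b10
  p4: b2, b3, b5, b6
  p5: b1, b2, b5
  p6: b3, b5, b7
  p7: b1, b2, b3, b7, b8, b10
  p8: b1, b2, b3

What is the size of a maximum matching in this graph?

8

For example, pair p1→b2, p2→b8, p3→b10, p4→b6, p5→b5, p6→b7, p7→b1, p8→b3.
All 8 left vertices are matched, so no larger matching exists.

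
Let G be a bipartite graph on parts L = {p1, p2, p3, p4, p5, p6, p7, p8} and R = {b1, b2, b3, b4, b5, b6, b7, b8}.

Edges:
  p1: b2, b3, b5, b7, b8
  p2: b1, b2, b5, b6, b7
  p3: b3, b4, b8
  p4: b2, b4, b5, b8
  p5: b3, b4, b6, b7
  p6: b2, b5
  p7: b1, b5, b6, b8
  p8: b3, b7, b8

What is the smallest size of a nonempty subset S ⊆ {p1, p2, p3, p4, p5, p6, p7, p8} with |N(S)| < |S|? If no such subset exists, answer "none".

none

A matching saturating every left vertex exists, for instance p1→b7, p2→b1, p3→b8, p4→b5, p5→b4, p6→b2, p7→b6, p8→b3.
By Hall's marriage theorem, this means |N(S)| ≥ |S| for every subset S, so no violating subset exists.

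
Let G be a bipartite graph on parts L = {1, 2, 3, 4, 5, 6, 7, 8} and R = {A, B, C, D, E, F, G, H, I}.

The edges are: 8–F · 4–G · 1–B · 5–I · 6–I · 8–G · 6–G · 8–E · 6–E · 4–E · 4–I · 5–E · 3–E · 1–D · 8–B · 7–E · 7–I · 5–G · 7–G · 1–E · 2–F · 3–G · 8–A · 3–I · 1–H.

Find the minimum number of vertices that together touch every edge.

A maximum matching has 6 edges (e.g. 1–B, 2–F, 3–I, 4–G, 5–E, 8–A).
By König's theorem the minimum vertex cover has the same size. One such cover is {1, 2, 8, E, G, I}.

6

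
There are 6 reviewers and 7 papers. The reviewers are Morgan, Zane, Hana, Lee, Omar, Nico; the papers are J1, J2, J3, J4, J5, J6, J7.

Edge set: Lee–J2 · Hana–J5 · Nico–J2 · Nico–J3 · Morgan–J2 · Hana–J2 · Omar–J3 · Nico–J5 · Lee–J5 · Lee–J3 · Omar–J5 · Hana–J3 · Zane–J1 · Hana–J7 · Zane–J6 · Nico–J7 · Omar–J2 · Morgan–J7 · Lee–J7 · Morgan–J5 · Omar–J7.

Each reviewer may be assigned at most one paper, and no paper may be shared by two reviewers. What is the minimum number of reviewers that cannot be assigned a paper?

For example, pair Morgan–J2, Zane–J6, Hana–J5, Lee–J7, Omar–J3.
The set {Morgan, Hana, Lee, Omar, Nico} has only 4 neighbours ({J2, J3, J5, J7}), so by Hall's theorem at most 5 of the 6 reviewers can be matched.
That matches 5 of the 6, leaving 1 unmatched; no matching can do better.

1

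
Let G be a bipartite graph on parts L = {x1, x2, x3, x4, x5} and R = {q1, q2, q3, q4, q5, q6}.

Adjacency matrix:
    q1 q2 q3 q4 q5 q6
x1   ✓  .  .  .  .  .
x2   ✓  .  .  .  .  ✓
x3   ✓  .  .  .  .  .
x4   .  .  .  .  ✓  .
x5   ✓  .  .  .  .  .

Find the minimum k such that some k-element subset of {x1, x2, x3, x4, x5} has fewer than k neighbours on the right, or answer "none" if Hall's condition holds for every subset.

Take S = {x1, x3}. Its neighbourhood is {q1}, so |N(S)| = 1 < |S| = 2.
No single vertex violates Hall's condition since each has at least one neighbour, so 2 is the minimum.

2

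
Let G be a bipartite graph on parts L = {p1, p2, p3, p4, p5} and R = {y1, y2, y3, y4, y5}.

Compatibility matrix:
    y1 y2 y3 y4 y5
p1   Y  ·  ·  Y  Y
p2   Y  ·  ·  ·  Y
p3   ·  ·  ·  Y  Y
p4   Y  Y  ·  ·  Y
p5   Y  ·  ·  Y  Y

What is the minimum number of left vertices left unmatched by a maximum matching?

1

A valid assignment of size 4: p1-y1, p2-y5, p3-y4, p4-y2.
The set {p1, p2, p3, p5} has only 3 neighbours ({y1, y4, y5}), so by Hall's theorem at most 4 of the 5 left vertices can be matched.
That matches 4 of the 5, leaving 1 unmatched; no matching can do better.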